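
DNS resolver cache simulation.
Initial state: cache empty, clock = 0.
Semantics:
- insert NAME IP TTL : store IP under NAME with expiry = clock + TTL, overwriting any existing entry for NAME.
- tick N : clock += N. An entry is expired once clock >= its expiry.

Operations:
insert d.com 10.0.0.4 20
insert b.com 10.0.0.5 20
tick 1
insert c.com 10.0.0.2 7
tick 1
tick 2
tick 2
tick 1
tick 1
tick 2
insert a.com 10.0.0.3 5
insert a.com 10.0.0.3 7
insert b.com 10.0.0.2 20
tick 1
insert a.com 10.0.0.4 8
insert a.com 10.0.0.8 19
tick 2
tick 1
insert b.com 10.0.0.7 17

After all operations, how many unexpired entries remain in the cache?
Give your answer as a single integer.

Answer: 3

Derivation:
Op 1: insert d.com -> 10.0.0.4 (expiry=0+20=20). clock=0
Op 2: insert b.com -> 10.0.0.5 (expiry=0+20=20). clock=0
Op 3: tick 1 -> clock=1.
Op 4: insert c.com -> 10.0.0.2 (expiry=1+7=8). clock=1
Op 5: tick 1 -> clock=2.
Op 6: tick 2 -> clock=4.
Op 7: tick 2 -> clock=6.
Op 8: tick 1 -> clock=7.
Op 9: tick 1 -> clock=8. purged={c.com}
Op 10: tick 2 -> clock=10.
Op 11: insert a.com -> 10.0.0.3 (expiry=10+5=15). clock=10
Op 12: insert a.com -> 10.0.0.3 (expiry=10+7=17). clock=10
Op 13: insert b.com -> 10.0.0.2 (expiry=10+20=30). clock=10
Op 14: tick 1 -> clock=11.
Op 15: insert a.com -> 10.0.0.4 (expiry=11+8=19). clock=11
Op 16: insert a.com -> 10.0.0.8 (expiry=11+19=30). clock=11
Op 17: tick 2 -> clock=13.
Op 18: tick 1 -> clock=14.
Op 19: insert b.com -> 10.0.0.7 (expiry=14+17=31). clock=14
Final cache (unexpired): {a.com,b.com,d.com} -> size=3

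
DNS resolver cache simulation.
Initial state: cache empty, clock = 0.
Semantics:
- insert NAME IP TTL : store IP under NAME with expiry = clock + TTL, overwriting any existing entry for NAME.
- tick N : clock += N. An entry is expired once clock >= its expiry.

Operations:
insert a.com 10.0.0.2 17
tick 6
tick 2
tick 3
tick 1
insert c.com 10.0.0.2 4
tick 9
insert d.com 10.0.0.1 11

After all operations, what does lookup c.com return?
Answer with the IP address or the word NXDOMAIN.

Op 1: insert a.com -> 10.0.0.2 (expiry=0+17=17). clock=0
Op 2: tick 6 -> clock=6.
Op 3: tick 2 -> clock=8.
Op 4: tick 3 -> clock=11.
Op 5: tick 1 -> clock=12.
Op 6: insert c.com -> 10.0.0.2 (expiry=12+4=16). clock=12
Op 7: tick 9 -> clock=21. purged={a.com,c.com}
Op 8: insert d.com -> 10.0.0.1 (expiry=21+11=32). clock=21
lookup c.com: not in cache (expired or never inserted)

Answer: NXDOMAIN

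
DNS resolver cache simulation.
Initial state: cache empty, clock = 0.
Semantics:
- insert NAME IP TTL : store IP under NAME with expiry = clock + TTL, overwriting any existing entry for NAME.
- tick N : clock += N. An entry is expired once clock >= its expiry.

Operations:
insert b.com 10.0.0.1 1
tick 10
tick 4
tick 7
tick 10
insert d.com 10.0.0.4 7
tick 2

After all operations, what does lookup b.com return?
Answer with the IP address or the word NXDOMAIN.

Answer: NXDOMAIN

Derivation:
Op 1: insert b.com -> 10.0.0.1 (expiry=0+1=1). clock=0
Op 2: tick 10 -> clock=10. purged={b.com}
Op 3: tick 4 -> clock=14.
Op 4: tick 7 -> clock=21.
Op 5: tick 10 -> clock=31.
Op 6: insert d.com -> 10.0.0.4 (expiry=31+7=38). clock=31
Op 7: tick 2 -> clock=33.
lookup b.com: not in cache (expired or never inserted)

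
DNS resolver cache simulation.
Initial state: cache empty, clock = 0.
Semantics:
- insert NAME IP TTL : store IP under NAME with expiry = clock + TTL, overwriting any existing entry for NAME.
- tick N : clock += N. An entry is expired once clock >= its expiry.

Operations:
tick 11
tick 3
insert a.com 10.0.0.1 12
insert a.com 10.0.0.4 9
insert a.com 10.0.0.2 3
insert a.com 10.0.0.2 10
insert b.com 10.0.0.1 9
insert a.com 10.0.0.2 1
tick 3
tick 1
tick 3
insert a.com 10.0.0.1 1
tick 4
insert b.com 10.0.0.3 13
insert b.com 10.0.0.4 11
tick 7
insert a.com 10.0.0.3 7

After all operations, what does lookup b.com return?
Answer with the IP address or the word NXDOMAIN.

Op 1: tick 11 -> clock=11.
Op 2: tick 3 -> clock=14.
Op 3: insert a.com -> 10.0.0.1 (expiry=14+12=26). clock=14
Op 4: insert a.com -> 10.0.0.4 (expiry=14+9=23). clock=14
Op 5: insert a.com -> 10.0.0.2 (expiry=14+3=17). clock=14
Op 6: insert a.com -> 10.0.0.2 (expiry=14+10=24). clock=14
Op 7: insert b.com -> 10.0.0.1 (expiry=14+9=23). clock=14
Op 8: insert a.com -> 10.0.0.2 (expiry=14+1=15). clock=14
Op 9: tick 3 -> clock=17. purged={a.com}
Op 10: tick 1 -> clock=18.
Op 11: tick 3 -> clock=21.
Op 12: insert a.com -> 10.0.0.1 (expiry=21+1=22). clock=21
Op 13: tick 4 -> clock=25. purged={a.com,b.com}
Op 14: insert b.com -> 10.0.0.3 (expiry=25+13=38). clock=25
Op 15: insert b.com -> 10.0.0.4 (expiry=25+11=36). clock=25
Op 16: tick 7 -> clock=32.
Op 17: insert a.com -> 10.0.0.3 (expiry=32+7=39). clock=32
lookup b.com: present, ip=10.0.0.4 expiry=36 > clock=32

Answer: 10.0.0.4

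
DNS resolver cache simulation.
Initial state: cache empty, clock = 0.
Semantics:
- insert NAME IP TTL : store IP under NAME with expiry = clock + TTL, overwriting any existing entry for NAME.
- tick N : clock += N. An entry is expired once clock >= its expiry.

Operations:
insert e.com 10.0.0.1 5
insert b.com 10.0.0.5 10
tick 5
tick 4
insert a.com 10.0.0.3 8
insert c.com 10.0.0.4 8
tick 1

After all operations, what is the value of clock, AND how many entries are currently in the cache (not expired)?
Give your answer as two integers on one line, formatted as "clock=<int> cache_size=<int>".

Op 1: insert e.com -> 10.0.0.1 (expiry=0+5=5). clock=0
Op 2: insert b.com -> 10.0.0.5 (expiry=0+10=10). clock=0
Op 3: tick 5 -> clock=5. purged={e.com}
Op 4: tick 4 -> clock=9.
Op 5: insert a.com -> 10.0.0.3 (expiry=9+8=17). clock=9
Op 6: insert c.com -> 10.0.0.4 (expiry=9+8=17). clock=9
Op 7: tick 1 -> clock=10. purged={b.com}
Final clock = 10
Final cache (unexpired): {a.com,c.com} -> size=2

Answer: clock=10 cache_size=2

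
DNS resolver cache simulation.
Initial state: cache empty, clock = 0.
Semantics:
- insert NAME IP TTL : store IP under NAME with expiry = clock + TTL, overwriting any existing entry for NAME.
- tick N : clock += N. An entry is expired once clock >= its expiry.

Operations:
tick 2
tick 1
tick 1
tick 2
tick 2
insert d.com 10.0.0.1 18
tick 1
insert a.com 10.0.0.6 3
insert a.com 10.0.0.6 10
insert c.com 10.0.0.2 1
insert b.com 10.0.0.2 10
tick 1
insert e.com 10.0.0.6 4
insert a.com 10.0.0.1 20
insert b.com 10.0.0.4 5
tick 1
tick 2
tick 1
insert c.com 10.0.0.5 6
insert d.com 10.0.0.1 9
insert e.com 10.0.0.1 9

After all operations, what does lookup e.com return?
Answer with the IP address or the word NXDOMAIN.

Op 1: tick 2 -> clock=2.
Op 2: tick 1 -> clock=3.
Op 3: tick 1 -> clock=4.
Op 4: tick 2 -> clock=6.
Op 5: tick 2 -> clock=8.
Op 6: insert d.com -> 10.0.0.1 (expiry=8+18=26). clock=8
Op 7: tick 1 -> clock=9.
Op 8: insert a.com -> 10.0.0.6 (expiry=9+3=12). clock=9
Op 9: insert a.com -> 10.0.0.6 (expiry=9+10=19). clock=9
Op 10: insert c.com -> 10.0.0.2 (expiry=9+1=10). clock=9
Op 11: insert b.com -> 10.0.0.2 (expiry=9+10=19). clock=9
Op 12: tick 1 -> clock=10. purged={c.com}
Op 13: insert e.com -> 10.0.0.6 (expiry=10+4=14). clock=10
Op 14: insert a.com -> 10.0.0.1 (expiry=10+20=30). clock=10
Op 15: insert b.com -> 10.0.0.4 (expiry=10+5=15). clock=10
Op 16: tick 1 -> clock=11.
Op 17: tick 2 -> clock=13.
Op 18: tick 1 -> clock=14. purged={e.com}
Op 19: insert c.com -> 10.0.0.5 (expiry=14+6=20). clock=14
Op 20: insert d.com -> 10.0.0.1 (expiry=14+9=23). clock=14
Op 21: insert e.com -> 10.0.0.1 (expiry=14+9=23). clock=14
lookup e.com: present, ip=10.0.0.1 expiry=23 > clock=14

Answer: 10.0.0.1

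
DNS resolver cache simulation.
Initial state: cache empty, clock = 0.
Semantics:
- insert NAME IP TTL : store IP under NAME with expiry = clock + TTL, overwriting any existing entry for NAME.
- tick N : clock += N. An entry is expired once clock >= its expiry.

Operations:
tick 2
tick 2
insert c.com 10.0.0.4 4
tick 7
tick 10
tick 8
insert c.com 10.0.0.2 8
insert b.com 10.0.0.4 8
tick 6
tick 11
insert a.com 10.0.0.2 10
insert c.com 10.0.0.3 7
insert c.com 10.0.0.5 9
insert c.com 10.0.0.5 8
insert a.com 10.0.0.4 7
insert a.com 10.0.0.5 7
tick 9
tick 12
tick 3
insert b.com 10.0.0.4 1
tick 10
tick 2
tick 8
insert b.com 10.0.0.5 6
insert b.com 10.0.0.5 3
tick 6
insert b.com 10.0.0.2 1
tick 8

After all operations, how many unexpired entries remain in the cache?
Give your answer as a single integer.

Op 1: tick 2 -> clock=2.
Op 2: tick 2 -> clock=4.
Op 3: insert c.com -> 10.0.0.4 (expiry=4+4=8). clock=4
Op 4: tick 7 -> clock=11. purged={c.com}
Op 5: tick 10 -> clock=21.
Op 6: tick 8 -> clock=29.
Op 7: insert c.com -> 10.0.0.2 (expiry=29+8=37). clock=29
Op 8: insert b.com -> 10.0.0.4 (expiry=29+8=37). clock=29
Op 9: tick 6 -> clock=35.
Op 10: tick 11 -> clock=46. purged={b.com,c.com}
Op 11: insert a.com -> 10.0.0.2 (expiry=46+10=56). clock=46
Op 12: insert c.com -> 10.0.0.3 (expiry=46+7=53). clock=46
Op 13: insert c.com -> 10.0.0.5 (expiry=46+9=55). clock=46
Op 14: insert c.com -> 10.0.0.5 (expiry=46+8=54). clock=46
Op 15: insert a.com -> 10.0.0.4 (expiry=46+7=53). clock=46
Op 16: insert a.com -> 10.0.0.5 (expiry=46+7=53). clock=46
Op 17: tick 9 -> clock=55. purged={a.com,c.com}
Op 18: tick 12 -> clock=67.
Op 19: tick 3 -> clock=70.
Op 20: insert b.com -> 10.0.0.4 (expiry=70+1=71). clock=70
Op 21: tick 10 -> clock=80. purged={b.com}
Op 22: tick 2 -> clock=82.
Op 23: tick 8 -> clock=90.
Op 24: insert b.com -> 10.0.0.5 (expiry=90+6=96). clock=90
Op 25: insert b.com -> 10.0.0.5 (expiry=90+3=93). clock=90
Op 26: tick 6 -> clock=96. purged={b.com}
Op 27: insert b.com -> 10.0.0.2 (expiry=96+1=97). clock=96
Op 28: tick 8 -> clock=104. purged={b.com}
Final cache (unexpired): {} -> size=0

Answer: 0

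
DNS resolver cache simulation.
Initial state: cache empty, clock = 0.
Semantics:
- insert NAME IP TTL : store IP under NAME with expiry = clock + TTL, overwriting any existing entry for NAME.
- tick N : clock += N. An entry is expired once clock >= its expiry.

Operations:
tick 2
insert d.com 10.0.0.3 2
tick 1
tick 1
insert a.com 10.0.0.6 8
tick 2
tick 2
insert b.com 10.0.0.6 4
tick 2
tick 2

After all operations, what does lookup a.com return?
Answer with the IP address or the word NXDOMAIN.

Op 1: tick 2 -> clock=2.
Op 2: insert d.com -> 10.0.0.3 (expiry=2+2=4). clock=2
Op 3: tick 1 -> clock=3.
Op 4: tick 1 -> clock=4. purged={d.com}
Op 5: insert a.com -> 10.0.0.6 (expiry=4+8=12). clock=4
Op 6: tick 2 -> clock=6.
Op 7: tick 2 -> clock=8.
Op 8: insert b.com -> 10.0.0.6 (expiry=8+4=12). clock=8
Op 9: tick 2 -> clock=10.
Op 10: tick 2 -> clock=12. purged={a.com,b.com}
lookup a.com: not in cache (expired or never inserted)

Answer: NXDOMAIN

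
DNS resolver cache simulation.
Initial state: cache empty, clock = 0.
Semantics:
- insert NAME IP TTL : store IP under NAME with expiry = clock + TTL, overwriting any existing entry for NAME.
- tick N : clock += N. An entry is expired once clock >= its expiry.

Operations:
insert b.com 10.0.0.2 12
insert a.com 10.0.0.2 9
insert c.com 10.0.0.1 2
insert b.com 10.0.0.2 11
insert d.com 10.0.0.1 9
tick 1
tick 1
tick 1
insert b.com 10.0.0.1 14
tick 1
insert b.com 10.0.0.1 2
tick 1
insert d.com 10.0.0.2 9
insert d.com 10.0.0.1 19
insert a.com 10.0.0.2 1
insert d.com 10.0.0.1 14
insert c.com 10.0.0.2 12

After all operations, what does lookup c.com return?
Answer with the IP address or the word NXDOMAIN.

Op 1: insert b.com -> 10.0.0.2 (expiry=0+12=12). clock=0
Op 2: insert a.com -> 10.0.0.2 (expiry=0+9=9). clock=0
Op 3: insert c.com -> 10.0.0.1 (expiry=0+2=2). clock=0
Op 4: insert b.com -> 10.0.0.2 (expiry=0+11=11). clock=0
Op 5: insert d.com -> 10.0.0.1 (expiry=0+9=9). clock=0
Op 6: tick 1 -> clock=1.
Op 7: tick 1 -> clock=2. purged={c.com}
Op 8: tick 1 -> clock=3.
Op 9: insert b.com -> 10.0.0.1 (expiry=3+14=17). clock=3
Op 10: tick 1 -> clock=4.
Op 11: insert b.com -> 10.0.0.1 (expiry=4+2=6). clock=4
Op 12: tick 1 -> clock=5.
Op 13: insert d.com -> 10.0.0.2 (expiry=5+9=14). clock=5
Op 14: insert d.com -> 10.0.0.1 (expiry=5+19=24). clock=5
Op 15: insert a.com -> 10.0.0.2 (expiry=5+1=6). clock=5
Op 16: insert d.com -> 10.0.0.1 (expiry=5+14=19). clock=5
Op 17: insert c.com -> 10.0.0.2 (expiry=5+12=17). clock=5
lookup c.com: present, ip=10.0.0.2 expiry=17 > clock=5

Answer: 10.0.0.2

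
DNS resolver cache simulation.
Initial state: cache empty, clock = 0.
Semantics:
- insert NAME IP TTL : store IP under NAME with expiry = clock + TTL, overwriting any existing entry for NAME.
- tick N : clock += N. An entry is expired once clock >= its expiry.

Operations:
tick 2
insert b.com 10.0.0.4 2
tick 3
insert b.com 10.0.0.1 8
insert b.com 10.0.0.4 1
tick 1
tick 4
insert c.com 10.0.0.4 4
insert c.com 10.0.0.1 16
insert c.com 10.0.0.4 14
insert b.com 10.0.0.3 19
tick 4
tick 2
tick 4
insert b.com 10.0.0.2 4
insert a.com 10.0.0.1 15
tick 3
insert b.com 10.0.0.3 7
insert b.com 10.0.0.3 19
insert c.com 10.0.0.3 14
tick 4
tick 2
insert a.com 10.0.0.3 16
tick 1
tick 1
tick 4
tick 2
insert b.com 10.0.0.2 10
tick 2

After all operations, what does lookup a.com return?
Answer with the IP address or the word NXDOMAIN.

Answer: 10.0.0.3

Derivation:
Op 1: tick 2 -> clock=2.
Op 2: insert b.com -> 10.0.0.4 (expiry=2+2=4). clock=2
Op 3: tick 3 -> clock=5. purged={b.com}
Op 4: insert b.com -> 10.0.0.1 (expiry=5+8=13). clock=5
Op 5: insert b.com -> 10.0.0.4 (expiry=5+1=6). clock=5
Op 6: tick 1 -> clock=6. purged={b.com}
Op 7: tick 4 -> clock=10.
Op 8: insert c.com -> 10.0.0.4 (expiry=10+4=14). clock=10
Op 9: insert c.com -> 10.0.0.1 (expiry=10+16=26). clock=10
Op 10: insert c.com -> 10.0.0.4 (expiry=10+14=24). clock=10
Op 11: insert b.com -> 10.0.0.3 (expiry=10+19=29). clock=10
Op 12: tick 4 -> clock=14.
Op 13: tick 2 -> clock=16.
Op 14: tick 4 -> clock=20.
Op 15: insert b.com -> 10.0.0.2 (expiry=20+4=24). clock=20
Op 16: insert a.com -> 10.0.0.1 (expiry=20+15=35). clock=20
Op 17: tick 3 -> clock=23.
Op 18: insert b.com -> 10.0.0.3 (expiry=23+7=30). clock=23
Op 19: insert b.com -> 10.0.0.3 (expiry=23+19=42). clock=23
Op 20: insert c.com -> 10.0.0.3 (expiry=23+14=37). clock=23
Op 21: tick 4 -> clock=27.
Op 22: tick 2 -> clock=29.
Op 23: insert a.com -> 10.0.0.3 (expiry=29+16=45). clock=29
Op 24: tick 1 -> clock=30.
Op 25: tick 1 -> clock=31.
Op 26: tick 4 -> clock=35.
Op 27: tick 2 -> clock=37. purged={c.com}
Op 28: insert b.com -> 10.0.0.2 (expiry=37+10=47). clock=37
Op 29: tick 2 -> clock=39.
lookup a.com: present, ip=10.0.0.3 expiry=45 > clock=39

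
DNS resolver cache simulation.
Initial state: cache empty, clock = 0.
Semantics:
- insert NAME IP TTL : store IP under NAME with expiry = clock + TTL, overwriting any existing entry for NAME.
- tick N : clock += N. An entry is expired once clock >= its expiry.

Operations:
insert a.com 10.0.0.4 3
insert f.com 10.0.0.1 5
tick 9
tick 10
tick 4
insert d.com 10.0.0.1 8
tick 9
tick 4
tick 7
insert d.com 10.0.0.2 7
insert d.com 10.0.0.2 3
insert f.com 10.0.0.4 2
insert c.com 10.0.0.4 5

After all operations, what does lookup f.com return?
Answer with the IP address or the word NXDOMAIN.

Op 1: insert a.com -> 10.0.0.4 (expiry=0+3=3). clock=0
Op 2: insert f.com -> 10.0.0.1 (expiry=0+5=5). clock=0
Op 3: tick 9 -> clock=9. purged={a.com,f.com}
Op 4: tick 10 -> clock=19.
Op 5: tick 4 -> clock=23.
Op 6: insert d.com -> 10.0.0.1 (expiry=23+8=31). clock=23
Op 7: tick 9 -> clock=32. purged={d.com}
Op 8: tick 4 -> clock=36.
Op 9: tick 7 -> clock=43.
Op 10: insert d.com -> 10.0.0.2 (expiry=43+7=50). clock=43
Op 11: insert d.com -> 10.0.0.2 (expiry=43+3=46). clock=43
Op 12: insert f.com -> 10.0.0.4 (expiry=43+2=45). clock=43
Op 13: insert c.com -> 10.0.0.4 (expiry=43+5=48). clock=43
lookup f.com: present, ip=10.0.0.4 expiry=45 > clock=43

Answer: 10.0.0.4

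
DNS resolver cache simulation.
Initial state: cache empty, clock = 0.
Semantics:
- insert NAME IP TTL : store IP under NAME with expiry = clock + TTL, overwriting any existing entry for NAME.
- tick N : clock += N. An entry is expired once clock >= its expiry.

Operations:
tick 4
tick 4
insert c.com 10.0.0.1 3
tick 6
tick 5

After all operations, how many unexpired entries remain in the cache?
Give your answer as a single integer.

Answer: 0

Derivation:
Op 1: tick 4 -> clock=4.
Op 2: tick 4 -> clock=8.
Op 3: insert c.com -> 10.0.0.1 (expiry=8+3=11). clock=8
Op 4: tick 6 -> clock=14. purged={c.com}
Op 5: tick 5 -> clock=19.
Final cache (unexpired): {} -> size=0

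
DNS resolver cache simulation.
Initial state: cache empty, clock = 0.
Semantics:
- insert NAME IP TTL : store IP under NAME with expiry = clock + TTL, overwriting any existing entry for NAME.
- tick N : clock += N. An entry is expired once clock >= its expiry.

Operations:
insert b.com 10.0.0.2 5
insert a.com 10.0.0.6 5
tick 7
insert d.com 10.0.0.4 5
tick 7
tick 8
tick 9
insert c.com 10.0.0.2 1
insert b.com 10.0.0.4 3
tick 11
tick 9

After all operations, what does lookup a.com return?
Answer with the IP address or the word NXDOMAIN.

Op 1: insert b.com -> 10.0.0.2 (expiry=0+5=5). clock=0
Op 2: insert a.com -> 10.0.0.6 (expiry=0+5=5). clock=0
Op 3: tick 7 -> clock=7. purged={a.com,b.com}
Op 4: insert d.com -> 10.0.0.4 (expiry=7+5=12). clock=7
Op 5: tick 7 -> clock=14. purged={d.com}
Op 6: tick 8 -> clock=22.
Op 7: tick 9 -> clock=31.
Op 8: insert c.com -> 10.0.0.2 (expiry=31+1=32). clock=31
Op 9: insert b.com -> 10.0.0.4 (expiry=31+3=34). clock=31
Op 10: tick 11 -> clock=42. purged={b.com,c.com}
Op 11: tick 9 -> clock=51.
lookup a.com: not in cache (expired or never inserted)

Answer: NXDOMAIN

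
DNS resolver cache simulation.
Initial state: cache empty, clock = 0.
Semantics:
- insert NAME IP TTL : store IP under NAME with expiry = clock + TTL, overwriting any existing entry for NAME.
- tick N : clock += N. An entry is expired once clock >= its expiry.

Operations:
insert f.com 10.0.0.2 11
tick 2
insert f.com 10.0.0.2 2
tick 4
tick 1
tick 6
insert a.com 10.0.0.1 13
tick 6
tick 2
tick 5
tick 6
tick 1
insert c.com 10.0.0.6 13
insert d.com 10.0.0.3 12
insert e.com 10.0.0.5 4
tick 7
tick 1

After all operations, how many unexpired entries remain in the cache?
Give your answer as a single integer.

Op 1: insert f.com -> 10.0.0.2 (expiry=0+11=11). clock=0
Op 2: tick 2 -> clock=2.
Op 3: insert f.com -> 10.0.0.2 (expiry=2+2=4). clock=2
Op 4: tick 4 -> clock=6. purged={f.com}
Op 5: tick 1 -> clock=7.
Op 6: tick 6 -> clock=13.
Op 7: insert a.com -> 10.0.0.1 (expiry=13+13=26). clock=13
Op 8: tick 6 -> clock=19.
Op 9: tick 2 -> clock=21.
Op 10: tick 5 -> clock=26. purged={a.com}
Op 11: tick 6 -> clock=32.
Op 12: tick 1 -> clock=33.
Op 13: insert c.com -> 10.0.0.6 (expiry=33+13=46). clock=33
Op 14: insert d.com -> 10.0.0.3 (expiry=33+12=45). clock=33
Op 15: insert e.com -> 10.0.0.5 (expiry=33+4=37). clock=33
Op 16: tick 7 -> clock=40. purged={e.com}
Op 17: tick 1 -> clock=41.
Final cache (unexpired): {c.com,d.com} -> size=2

Answer: 2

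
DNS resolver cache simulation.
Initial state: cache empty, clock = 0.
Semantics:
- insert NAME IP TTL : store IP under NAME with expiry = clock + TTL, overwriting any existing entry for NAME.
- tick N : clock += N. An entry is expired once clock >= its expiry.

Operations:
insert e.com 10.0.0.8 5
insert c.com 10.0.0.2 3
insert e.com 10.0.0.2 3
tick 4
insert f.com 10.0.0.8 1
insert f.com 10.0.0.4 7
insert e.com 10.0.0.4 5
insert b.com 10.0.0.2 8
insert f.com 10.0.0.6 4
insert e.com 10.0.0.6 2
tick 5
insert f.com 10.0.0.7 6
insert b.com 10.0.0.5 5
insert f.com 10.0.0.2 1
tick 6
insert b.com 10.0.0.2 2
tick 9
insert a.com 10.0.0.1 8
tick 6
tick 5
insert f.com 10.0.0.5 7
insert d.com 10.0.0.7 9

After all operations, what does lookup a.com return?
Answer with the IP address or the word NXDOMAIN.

Op 1: insert e.com -> 10.0.0.8 (expiry=0+5=5). clock=0
Op 2: insert c.com -> 10.0.0.2 (expiry=0+3=3). clock=0
Op 3: insert e.com -> 10.0.0.2 (expiry=0+3=3). clock=0
Op 4: tick 4 -> clock=4. purged={c.com,e.com}
Op 5: insert f.com -> 10.0.0.8 (expiry=4+1=5). clock=4
Op 6: insert f.com -> 10.0.0.4 (expiry=4+7=11). clock=4
Op 7: insert e.com -> 10.0.0.4 (expiry=4+5=9). clock=4
Op 8: insert b.com -> 10.0.0.2 (expiry=4+8=12). clock=4
Op 9: insert f.com -> 10.0.0.6 (expiry=4+4=8). clock=4
Op 10: insert e.com -> 10.0.0.6 (expiry=4+2=6). clock=4
Op 11: tick 5 -> clock=9. purged={e.com,f.com}
Op 12: insert f.com -> 10.0.0.7 (expiry=9+6=15). clock=9
Op 13: insert b.com -> 10.0.0.5 (expiry=9+5=14). clock=9
Op 14: insert f.com -> 10.0.0.2 (expiry=9+1=10). clock=9
Op 15: tick 6 -> clock=15. purged={b.com,f.com}
Op 16: insert b.com -> 10.0.0.2 (expiry=15+2=17). clock=15
Op 17: tick 9 -> clock=24. purged={b.com}
Op 18: insert a.com -> 10.0.0.1 (expiry=24+8=32). clock=24
Op 19: tick 6 -> clock=30.
Op 20: tick 5 -> clock=35. purged={a.com}
Op 21: insert f.com -> 10.0.0.5 (expiry=35+7=42). clock=35
Op 22: insert d.com -> 10.0.0.7 (expiry=35+9=44). clock=35
lookup a.com: not in cache (expired or never inserted)

Answer: NXDOMAIN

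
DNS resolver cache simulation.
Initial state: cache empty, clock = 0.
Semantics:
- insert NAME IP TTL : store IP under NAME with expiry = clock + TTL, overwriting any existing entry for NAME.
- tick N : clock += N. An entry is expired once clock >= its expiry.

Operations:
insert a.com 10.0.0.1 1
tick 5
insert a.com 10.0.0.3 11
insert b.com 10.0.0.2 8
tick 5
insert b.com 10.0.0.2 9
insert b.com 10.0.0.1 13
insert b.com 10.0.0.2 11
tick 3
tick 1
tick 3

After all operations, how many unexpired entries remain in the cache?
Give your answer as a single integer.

Answer: 1

Derivation:
Op 1: insert a.com -> 10.0.0.1 (expiry=0+1=1). clock=0
Op 2: tick 5 -> clock=5. purged={a.com}
Op 3: insert a.com -> 10.0.0.3 (expiry=5+11=16). clock=5
Op 4: insert b.com -> 10.0.0.2 (expiry=5+8=13). clock=5
Op 5: tick 5 -> clock=10.
Op 6: insert b.com -> 10.0.0.2 (expiry=10+9=19). clock=10
Op 7: insert b.com -> 10.0.0.1 (expiry=10+13=23). clock=10
Op 8: insert b.com -> 10.0.0.2 (expiry=10+11=21). clock=10
Op 9: tick 3 -> clock=13.
Op 10: tick 1 -> clock=14.
Op 11: tick 3 -> clock=17. purged={a.com}
Final cache (unexpired): {b.com} -> size=1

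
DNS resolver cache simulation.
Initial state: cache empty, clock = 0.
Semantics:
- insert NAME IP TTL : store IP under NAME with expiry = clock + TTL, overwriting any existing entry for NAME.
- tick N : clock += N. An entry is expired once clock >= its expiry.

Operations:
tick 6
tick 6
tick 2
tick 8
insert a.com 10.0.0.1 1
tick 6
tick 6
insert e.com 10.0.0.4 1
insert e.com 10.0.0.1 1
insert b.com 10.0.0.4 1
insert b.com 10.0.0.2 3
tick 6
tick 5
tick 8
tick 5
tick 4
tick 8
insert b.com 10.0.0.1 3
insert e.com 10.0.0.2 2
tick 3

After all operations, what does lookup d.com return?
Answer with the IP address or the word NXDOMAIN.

Op 1: tick 6 -> clock=6.
Op 2: tick 6 -> clock=12.
Op 3: tick 2 -> clock=14.
Op 4: tick 8 -> clock=22.
Op 5: insert a.com -> 10.0.0.1 (expiry=22+1=23). clock=22
Op 6: tick 6 -> clock=28. purged={a.com}
Op 7: tick 6 -> clock=34.
Op 8: insert e.com -> 10.0.0.4 (expiry=34+1=35). clock=34
Op 9: insert e.com -> 10.0.0.1 (expiry=34+1=35). clock=34
Op 10: insert b.com -> 10.0.0.4 (expiry=34+1=35). clock=34
Op 11: insert b.com -> 10.0.0.2 (expiry=34+3=37). clock=34
Op 12: tick 6 -> clock=40. purged={b.com,e.com}
Op 13: tick 5 -> clock=45.
Op 14: tick 8 -> clock=53.
Op 15: tick 5 -> clock=58.
Op 16: tick 4 -> clock=62.
Op 17: tick 8 -> clock=70.
Op 18: insert b.com -> 10.0.0.1 (expiry=70+3=73). clock=70
Op 19: insert e.com -> 10.0.0.2 (expiry=70+2=72). clock=70
Op 20: tick 3 -> clock=73. purged={b.com,e.com}
lookup d.com: not in cache (expired or never inserted)

Answer: NXDOMAIN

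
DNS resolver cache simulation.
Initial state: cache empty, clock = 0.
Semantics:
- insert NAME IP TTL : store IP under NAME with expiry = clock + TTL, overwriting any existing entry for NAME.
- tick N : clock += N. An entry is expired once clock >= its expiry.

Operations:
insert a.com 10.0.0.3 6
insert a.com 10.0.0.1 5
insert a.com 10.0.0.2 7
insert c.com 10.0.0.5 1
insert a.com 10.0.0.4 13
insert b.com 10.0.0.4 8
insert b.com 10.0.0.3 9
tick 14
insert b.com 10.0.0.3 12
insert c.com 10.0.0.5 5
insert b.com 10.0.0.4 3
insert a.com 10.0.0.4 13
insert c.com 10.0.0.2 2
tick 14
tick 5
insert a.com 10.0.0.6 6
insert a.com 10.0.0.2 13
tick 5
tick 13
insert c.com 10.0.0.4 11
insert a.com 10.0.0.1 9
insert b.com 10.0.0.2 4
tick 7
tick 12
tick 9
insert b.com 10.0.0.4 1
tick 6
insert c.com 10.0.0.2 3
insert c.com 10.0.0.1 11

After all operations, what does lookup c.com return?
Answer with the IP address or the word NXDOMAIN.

Answer: 10.0.0.1

Derivation:
Op 1: insert a.com -> 10.0.0.3 (expiry=0+6=6). clock=0
Op 2: insert a.com -> 10.0.0.1 (expiry=0+5=5). clock=0
Op 3: insert a.com -> 10.0.0.2 (expiry=0+7=7). clock=0
Op 4: insert c.com -> 10.0.0.5 (expiry=0+1=1). clock=0
Op 5: insert a.com -> 10.0.0.4 (expiry=0+13=13). clock=0
Op 6: insert b.com -> 10.0.0.4 (expiry=0+8=8). clock=0
Op 7: insert b.com -> 10.0.0.3 (expiry=0+9=9). clock=0
Op 8: tick 14 -> clock=14. purged={a.com,b.com,c.com}
Op 9: insert b.com -> 10.0.0.3 (expiry=14+12=26). clock=14
Op 10: insert c.com -> 10.0.0.5 (expiry=14+5=19). clock=14
Op 11: insert b.com -> 10.0.0.4 (expiry=14+3=17). clock=14
Op 12: insert a.com -> 10.0.0.4 (expiry=14+13=27). clock=14
Op 13: insert c.com -> 10.0.0.2 (expiry=14+2=16). clock=14
Op 14: tick 14 -> clock=28. purged={a.com,b.com,c.com}
Op 15: tick 5 -> clock=33.
Op 16: insert a.com -> 10.0.0.6 (expiry=33+6=39). clock=33
Op 17: insert a.com -> 10.0.0.2 (expiry=33+13=46). clock=33
Op 18: tick 5 -> clock=38.
Op 19: tick 13 -> clock=51. purged={a.com}
Op 20: insert c.com -> 10.0.0.4 (expiry=51+11=62). clock=51
Op 21: insert a.com -> 10.0.0.1 (expiry=51+9=60). clock=51
Op 22: insert b.com -> 10.0.0.2 (expiry=51+4=55). clock=51
Op 23: tick 7 -> clock=58. purged={b.com}
Op 24: tick 12 -> clock=70. purged={a.com,c.com}
Op 25: tick 9 -> clock=79.
Op 26: insert b.com -> 10.0.0.4 (expiry=79+1=80). clock=79
Op 27: tick 6 -> clock=85. purged={b.com}
Op 28: insert c.com -> 10.0.0.2 (expiry=85+3=88). clock=85
Op 29: insert c.com -> 10.0.0.1 (expiry=85+11=96). clock=85
lookup c.com: present, ip=10.0.0.1 expiry=96 > clock=85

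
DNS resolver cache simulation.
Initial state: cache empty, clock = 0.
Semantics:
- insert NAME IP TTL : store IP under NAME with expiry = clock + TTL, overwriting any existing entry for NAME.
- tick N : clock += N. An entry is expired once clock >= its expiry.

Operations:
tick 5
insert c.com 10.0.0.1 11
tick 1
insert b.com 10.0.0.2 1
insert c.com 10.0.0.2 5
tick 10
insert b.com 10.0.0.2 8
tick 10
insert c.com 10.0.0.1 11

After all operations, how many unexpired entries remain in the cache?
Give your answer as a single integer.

Answer: 1

Derivation:
Op 1: tick 5 -> clock=5.
Op 2: insert c.com -> 10.0.0.1 (expiry=5+11=16). clock=5
Op 3: tick 1 -> clock=6.
Op 4: insert b.com -> 10.0.0.2 (expiry=6+1=7). clock=6
Op 5: insert c.com -> 10.0.0.2 (expiry=6+5=11). clock=6
Op 6: tick 10 -> clock=16. purged={b.com,c.com}
Op 7: insert b.com -> 10.0.0.2 (expiry=16+8=24). clock=16
Op 8: tick 10 -> clock=26. purged={b.com}
Op 9: insert c.com -> 10.0.0.1 (expiry=26+11=37). clock=26
Final cache (unexpired): {c.com} -> size=1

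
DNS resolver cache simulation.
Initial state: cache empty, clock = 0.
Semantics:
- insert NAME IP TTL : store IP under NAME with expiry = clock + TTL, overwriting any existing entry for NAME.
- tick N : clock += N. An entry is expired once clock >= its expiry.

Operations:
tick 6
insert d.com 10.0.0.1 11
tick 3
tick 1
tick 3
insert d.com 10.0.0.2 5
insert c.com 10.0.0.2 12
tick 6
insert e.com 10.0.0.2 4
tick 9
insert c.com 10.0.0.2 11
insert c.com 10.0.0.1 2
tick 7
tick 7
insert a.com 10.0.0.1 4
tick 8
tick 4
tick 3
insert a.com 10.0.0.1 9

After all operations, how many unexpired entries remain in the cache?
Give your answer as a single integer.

Op 1: tick 6 -> clock=6.
Op 2: insert d.com -> 10.0.0.1 (expiry=6+11=17). clock=6
Op 3: tick 3 -> clock=9.
Op 4: tick 1 -> clock=10.
Op 5: tick 3 -> clock=13.
Op 6: insert d.com -> 10.0.0.2 (expiry=13+5=18). clock=13
Op 7: insert c.com -> 10.0.0.2 (expiry=13+12=25). clock=13
Op 8: tick 6 -> clock=19. purged={d.com}
Op 9: insert e.com -> 10.0.0.2 (expiry=19+4=23). clock=19
Op 10: tick 9 -> clock=28. purged={c.com,e.com}
Op 11: insert c.com -> 10.0.0.2 (expiry=28+11=39). clock=28
Op 12: insert c.com -> 10.0.0.1 (expiry=28+2=30). clock=28
Op 13: tick 7 -> clock=35. purged={c.com}
Op 14: tick 7 -> clock=42.
Op 15: insert a.com -> 10.0.0.1 (expiry=42+4=46). clock=42
Op 16: tick 8 -> clock=50. purged={a.com}
Op 17: tick 4 -> clock=54.
Op 18: tick 3 -> clock=57.
Op 19: insert a.com -> 10.0.0.1 (expiry=57+9=66). clock=57
Final cache (unexpired): {a.com} -> size=1

Answer: 1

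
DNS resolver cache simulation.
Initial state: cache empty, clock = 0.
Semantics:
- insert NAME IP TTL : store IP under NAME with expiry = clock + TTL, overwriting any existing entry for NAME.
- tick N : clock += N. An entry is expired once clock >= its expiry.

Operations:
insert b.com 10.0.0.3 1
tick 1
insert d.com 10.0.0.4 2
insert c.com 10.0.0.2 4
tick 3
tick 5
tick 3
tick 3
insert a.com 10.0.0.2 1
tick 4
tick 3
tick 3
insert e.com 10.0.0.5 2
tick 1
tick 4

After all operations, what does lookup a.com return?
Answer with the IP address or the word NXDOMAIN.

Answer: NXDOMAIN

Derivation:
Op 1: insert b.com -> 10.0.0.3 (expiry=0+1=1). clock=0
Op 2: tick 1 -> clock=1. purged={b.com}
Op 3: insert d.com -> 10.0.0.4 (expiry=1+2=3). clock=1
Op 4: insert c.com -> 10.0.0.2 (expiry=1+4=5). clock=1
Op 5: tick 3 -> clock=4. purged={d.com}
Op 6: tick 5 -> clock=9. purged={c.com}
Op 7: tick 3 -> clock=12.
Op 8: tick 3 -> clock=15.
Op 9: insert a.com -> 10.0.0.2 (expiry=15+1=16). clock=15
Op 10: tick 4 -> clock=19. purged={a.com}
Op 11: tick 3 -> clock=22.
Op 12: tick 3 -> clock=25.
Op 13: insert e.com -> 10.0.0.5 (expiry=25+2=27). clock=25
Op 14: tick 1 -> clock=26.
Op 15: tick 4 -> clock=30. purged={e.com}
lookup a.com: not in cache (expired or never inserted)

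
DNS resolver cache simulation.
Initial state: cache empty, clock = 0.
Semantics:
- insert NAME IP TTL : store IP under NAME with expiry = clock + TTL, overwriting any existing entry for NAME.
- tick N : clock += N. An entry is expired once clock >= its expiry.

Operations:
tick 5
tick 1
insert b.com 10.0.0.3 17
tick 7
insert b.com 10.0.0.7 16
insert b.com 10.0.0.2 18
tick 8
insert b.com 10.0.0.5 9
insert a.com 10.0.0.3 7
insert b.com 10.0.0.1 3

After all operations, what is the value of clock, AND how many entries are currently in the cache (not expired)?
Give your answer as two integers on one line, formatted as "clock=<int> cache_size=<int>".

Op 1: tick 5 -> clock=5.
Op 2: tick 1 -> clock=6.
Op 3: insert b.com -> 10.0.0.3 (expiry=6+17=23). clock=6
Op 4: tick 7 -> clock=13.
Op 5: insert b.com -> 10.0.0.7 (expiry=13+16=29). clock=13
Op 6: insert b.com -> 10.0.0.2 (expiry=13+18=31). clock=13
Op 7: tick 8 -> clock=21.
Op 8: insert b.com -> 10.0.0.5 (expiry=21+9=30). clock=21
Op 9: insert a.com -> 10.0.0.3 (expiry=21+7=28). clock=21
Op 10: insert b.com -> 10.0.0.1 (expiry=21+3=24). clock=21
Final clock = 21
Final cache (unexpired): {a.com,b.com} -> size=2

Answer: clock=21 cache_size=2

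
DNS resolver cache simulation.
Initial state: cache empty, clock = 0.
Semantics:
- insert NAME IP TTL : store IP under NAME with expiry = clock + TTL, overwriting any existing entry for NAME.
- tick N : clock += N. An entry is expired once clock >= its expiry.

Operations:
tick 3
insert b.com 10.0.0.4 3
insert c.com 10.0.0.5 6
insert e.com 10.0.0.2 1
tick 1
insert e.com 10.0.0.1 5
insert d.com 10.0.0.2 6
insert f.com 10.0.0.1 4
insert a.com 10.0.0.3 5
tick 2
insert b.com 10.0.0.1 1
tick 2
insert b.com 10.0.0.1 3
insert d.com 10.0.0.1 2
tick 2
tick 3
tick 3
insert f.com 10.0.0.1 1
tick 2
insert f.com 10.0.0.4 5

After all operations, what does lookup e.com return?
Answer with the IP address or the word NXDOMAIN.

Op 1: tick 3 -> clock=3.
Op 2: insert b.com -> 10.0.0.4 (expiry=3+3=6). clock=3
Op 3: insert c.com -> 10.0.0.5 (expiry=3+6=9). clock=3
Op 4: insert e.com -> 10.0.0.2 (expiry=3+1=4). clock=3
Op 5: tick 1 -> clock=4. purged={e.com}
Op 6: insert e.com -> 10.0.0.1 (expiry=4+5=9). clock=4
Op 7: insert d.com -> 10.0.0.2 (expiry=4+6=10). clock=4
Op 8: insert f.com -> 10.0.0.1 (expiry=4+4=8). clock=4
Op 9: insert a.com -> 10.0.0.3 (expiry=4+5=9). clock=4
Op 10: tick 2 -> clock=6. purged={b.com}
Op 11: insert b.com -> 10.0.0.1 (expiry=6+1=7). clock=6
Op 12: tick 2 -> clock=8. purged={b.com,f.com}
Op 13: insert b.com -> 10.0.0.1 (expiry=8+3=11). clock=8
Op 14: insert d.com -> 10.0.0.1 (expiry=8+2=10). clock=8
Op 15: tick 2 -> clock=10. purged={a.com,c.com,d.com,e.com}
Op 16: tick 3 -> clock=13. purged={b.com}
Op 17: tick 3 -> clock=16.
Op 18: insert f.com -> 10.0.0.1 (expiry=16+1=17). clock=16
Op 19: tick 2 -> clock=18. purged={f.com}
Op 20: insert f.com -> 10.0.0.4 (expiry=18+5=23). clock=18
lookup e.com: not in cache (expired or never inserted)

Answer: NXDOMAIN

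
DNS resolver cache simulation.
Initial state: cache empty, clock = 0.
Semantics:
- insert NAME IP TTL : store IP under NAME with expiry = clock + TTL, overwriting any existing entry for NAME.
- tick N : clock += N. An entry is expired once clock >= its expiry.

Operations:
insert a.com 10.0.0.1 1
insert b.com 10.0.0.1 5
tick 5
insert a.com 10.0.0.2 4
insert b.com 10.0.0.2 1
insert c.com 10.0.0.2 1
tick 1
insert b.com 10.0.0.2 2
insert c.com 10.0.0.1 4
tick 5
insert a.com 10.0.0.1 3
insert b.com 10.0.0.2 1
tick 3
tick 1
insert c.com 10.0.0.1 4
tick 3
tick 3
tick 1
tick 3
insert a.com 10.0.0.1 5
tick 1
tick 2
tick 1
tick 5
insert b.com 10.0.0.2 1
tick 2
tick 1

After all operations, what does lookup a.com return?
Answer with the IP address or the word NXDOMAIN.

Op 1: insert a.com -> 10.0.0.1 (expiry=0+1=1). clock=0
Op 2: insert b.com -> 10.0.0.1 (expiry=0+5=5). clock=0
Op 3: tick 5 -> clock=5. purged={a.com,b.com}
Op 4: insert a.com -> 10.0.0.2 (expiry=5+4=9). clock=5
Op 5: insert b.com -> 10.0.0.2 (expiry=5+1=6). clock=5
Op 6: insert c.com -> 10.0.0.2 (expiry=5+1=6). clock=5
Op 7: tick 1 -> clock=6. purged={b.com,c.com}
Op 8: insert b.com -> 10.0.0.2 (expiry=6+2=8). clock=6
Op 9: insert c.com -> 10.0.0.1 (expiry=6+4=10). clock=6
Op 10: tick 5 -> clock=11. purged={a.com,b.com,c.com}
Op 11: insert a.com -> 10.0.0.1 (expiry=11+3=14). clock=11
Op 12: insert b.com -> 10.0.0.2 (expiry=11+1=12). clock=11
Op 13: tick 3 -> clock=14. purged={a.com,b.com}
Op 14: tick 1 -> clock=15.
Op 15: insert c.com -> 10.0.0.1 (expiry=15+4=19). clock=15
Op 16: tick 3 -> clock=18.
Op 17: tick 3 -> clock=21. purged={c.com}
Op 18: tick 1 -> clock=22.
Op 19: tick 3 -> clock=25.
Op 20: insert a.com -> 10.0.0.1 (expiry=25+5=30). clock=25
Op 21: tick 1 -> clock=26.
Op 22: tick 2 -> clock=28.
Op 23: tick 1 -> clock=29.
Op 24: tick 5 -> clock=34. purged={a.com}
Op 25: insert b.com -> 10.0.0.2 (expiry=34+1=35). clock=34
Op 26: tick 2 -> clock=36. purged={b.com}
Op 27: tick 1 -> clock=37.
lookup a.com: not in cache (expired or never inserted)

Answer: NXDOMAIN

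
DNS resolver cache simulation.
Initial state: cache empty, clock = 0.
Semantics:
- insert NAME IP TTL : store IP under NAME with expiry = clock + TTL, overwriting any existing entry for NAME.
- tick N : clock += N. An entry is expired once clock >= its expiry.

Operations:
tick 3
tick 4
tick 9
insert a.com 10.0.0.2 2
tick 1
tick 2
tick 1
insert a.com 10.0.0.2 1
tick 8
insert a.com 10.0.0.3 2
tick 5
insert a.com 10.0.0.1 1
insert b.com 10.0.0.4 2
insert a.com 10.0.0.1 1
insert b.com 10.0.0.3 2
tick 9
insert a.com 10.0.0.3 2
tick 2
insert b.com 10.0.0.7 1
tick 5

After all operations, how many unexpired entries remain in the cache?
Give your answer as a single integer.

Op 1: tick 3 -> clock=3.
Op 2: tick 4 -> clock=7.
Op 3: tick 9 -> clock=16.
Op 4: insert a.com -> 10.0.0.2 (expiry=16+2=18). clock=16
Op 5: tick 1 -> clock=17.
Op 6: tick 2 -> clock=19. purged={a.com}
Op 7: tick 1 -> clock=20.
Op 8: insert a.com -> 10.0.0.2 (expiry=20+1=21). clock=20
Op 9: tick 8 -> clock=28. purged={a.com}
Op 10: insert a.com -> 10.0.0.3 (expiry=28+2=30). clock=28
Op 11: tick 5 -> clock=33. purged={a.com}
Op 12: insert a.com -> 10.0.0.1 (expiry=33+1=34). clock=33
Op 13: insert b.com -> 10.0.0.4 (expiry=33+2=35). clock=33
Op 14: insert a.com -> 10.0.0.1 (expiry=33+1=34). clock=33
Op 15: insert b.com -> 10.0.0.3 (expiry=33+2=35). clock=33
Op 16: tick 9 -> clock=42. purged={a.com,b.com}
Op 17: insert a.com -> 10.0.0.3 (expiry=42+2=44). clock=42
Op 18: tick 2 -> clock=44. purged={a.com}
Op 19: insert b.com -> 10.0.0.7 (expiry=44+1=45). clock=44
Op 20: tick 5 -> clock=49. purged={b.com}
Final cache (unexpired): {} -> size=0

Answer: 0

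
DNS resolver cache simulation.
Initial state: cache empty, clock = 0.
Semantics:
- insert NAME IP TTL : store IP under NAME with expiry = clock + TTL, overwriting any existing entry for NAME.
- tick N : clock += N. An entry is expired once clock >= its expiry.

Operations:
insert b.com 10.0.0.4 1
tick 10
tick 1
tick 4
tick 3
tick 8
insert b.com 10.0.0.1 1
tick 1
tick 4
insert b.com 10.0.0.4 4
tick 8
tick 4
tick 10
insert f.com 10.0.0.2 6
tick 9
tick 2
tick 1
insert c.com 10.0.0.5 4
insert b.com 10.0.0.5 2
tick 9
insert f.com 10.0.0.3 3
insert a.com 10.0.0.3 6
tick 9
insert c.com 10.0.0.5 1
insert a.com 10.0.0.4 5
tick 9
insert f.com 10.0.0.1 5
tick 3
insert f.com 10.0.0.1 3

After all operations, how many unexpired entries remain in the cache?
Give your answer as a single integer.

Answer: 1

Derivation:
Op 1: insert b.com -> 10.0.0.4 (expiry=0+1=1). clock=0
Op 2: tick 10 -> clock=10. purged={b.com}
Op 3: tick 1 -> clock=11.
Op 4: tick 4 -> clock=15.
Op 5: tick 3 -> clock=18.
Op 6: tick 8 -> clock=26.
Op 7: insert b.com -> 10.0.0.1 (expiry=26+1=27). clock=26
Op 8: tick 1 -> clock=27. purged={b.com}
Op 9: tick 4 -> clock=31.
Op 10: insert b.com -> 10.0.0.4 (expiry=31+4=35). clock=31
Op 11: tick 8 -> clock=39. purged={b.com}
Op 12: tick 4 -> clock=43.
Op 13: tick 10 -> clock=53.
Op 14: insert f.com -> 10.0.0.2 (expiry=53+6=59). clock=53
Op 15: tick 9 -> clock=62. purged={f.com}
Op 16: tick 2 -> clock=64.
Op 17: tick 1 -> clock=65.
Op 18: insert c.com -> 10.0.0.5 (expiry=65+4=69). clock=65
Op 19: insert b.com -> 10.0.0.5 (expiry=65+2=67). clock=65
Op 20: tick 9 -> clock=74. purged={b.com,c.com}
Op 21: insert f.com -> 10.0.0.3 (expiry=74+3=77). clock=74
Op 22: insert a.com -> 10.0.0.3 (expiry=74+6=80). clock=74
Op 23: tick 9 -> clock=83. purged={a.com,f.com}
Op 24: insert c.com -> 10.0.0.5 (expiry=83+1=84). clock=83
Op 25: insert a.com -> 10.0.0.4 (expiry=83+5=88). clock=83
Op 26: tick 9 -> clock=92. purged={a.com,c.com}
Op 27: insert f.com -> 10.0.0.1 (expiry=92+5=97). clock=92
Op 28: tick 3 -> clock=95.
Op 29: insert f.com -> 10.0.0.1 (expiry=95+3=98). clock=95
Final cache (unexpired): {f.com} -> size=1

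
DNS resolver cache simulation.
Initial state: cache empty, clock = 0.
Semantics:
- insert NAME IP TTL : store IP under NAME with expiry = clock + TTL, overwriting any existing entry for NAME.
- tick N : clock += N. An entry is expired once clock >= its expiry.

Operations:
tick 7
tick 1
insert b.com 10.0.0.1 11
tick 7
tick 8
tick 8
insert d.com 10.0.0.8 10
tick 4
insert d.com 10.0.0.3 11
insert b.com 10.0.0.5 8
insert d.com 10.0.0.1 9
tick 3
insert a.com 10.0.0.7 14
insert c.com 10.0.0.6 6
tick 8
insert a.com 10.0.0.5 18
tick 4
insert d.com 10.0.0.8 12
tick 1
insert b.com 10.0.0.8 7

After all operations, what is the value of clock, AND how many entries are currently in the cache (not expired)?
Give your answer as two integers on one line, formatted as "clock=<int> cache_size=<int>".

Answer: clock=51 cache_size=3

Derivation:
Op 1: tick 7 -> clock=7.
Op 2: tick 1 -> clock=8.
Op 3: insert b.com -> 10.0.0.1 (expiry=8+11=19). clock=8
Op 4: tick 7 -> clock=15.
Op 5: tick 8 -> clock=23. purged={b.com}
Op 6: tick 8 -> clock=31.
Op 7: insert d.com -> 10.0.0.8 (expiry=31+10=41). clock=31
Op 8: tick 4 -> clock=35.
Op 9: insert d.com -> 10.0.0.3 (expiry=35+11=46). clock=35
Op 10: insert b.com -> 10.0.0.5 (expiry=35+8=43). clock=35
Op 11: insert d.com -> 10.0.0.1 (expiry=35+9=44). clock=35
Op 12: tick 3 -> clock=38.
Op 13: insert a.com -> 10.0.0.7 (expiry=38+14=52). clock=38
Op 14: insert c.com -> 10.0.0.6 (expiry=38+6=44). clock=38
Op 15: tick 8 -> clock=46. purged={b.com,c.com,d.com}
Op 16: insert a.com -> 10.0.0.5 (expiry=46+18=64). clock=46
Op 17: tick 4 -> clock=50.
Op 18: insert d.com -> 10.0.0.8 (expiry=50+12=62). clock=50
Op 19: tick 1 -> clock=51.
Op 20: insert b.com -> 10.0.0.8 (expiry=51+7=58). clock=51
Final clock = 51
Final cache (unexpired): {a.com,b.com,d.com} -> size=3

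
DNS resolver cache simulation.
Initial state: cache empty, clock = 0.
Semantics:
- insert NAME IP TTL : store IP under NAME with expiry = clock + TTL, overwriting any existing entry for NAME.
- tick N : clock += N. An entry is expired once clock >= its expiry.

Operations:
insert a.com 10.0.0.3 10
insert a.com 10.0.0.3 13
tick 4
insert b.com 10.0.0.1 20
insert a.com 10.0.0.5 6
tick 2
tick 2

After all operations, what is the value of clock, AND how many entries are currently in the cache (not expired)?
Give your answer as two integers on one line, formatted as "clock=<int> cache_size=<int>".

Answer: clock=8 cache_size=2

Derivation:
Op 1: insert a.com -> 10.0.0.3 (expiry=0+10=10). clock=0
Op 2: insert a.com -> 10.0.0.3 (expiry=0+13=13). clock=0
Op 3: tick 4 -> clock=4.
Op 4: insert b.com -> 10.0.0.1 (expiry=4+20=24). clock=4
Op 5: insert a.com -> 10.0.0.5 (expiry=4+6=10). clock=4
Op 6: tick 2 -> clock=6.
Op 7: tick 2 -> clock=8.
Final clock = 8
Final cache (unexpired): {a.com,b.com} -> size=2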